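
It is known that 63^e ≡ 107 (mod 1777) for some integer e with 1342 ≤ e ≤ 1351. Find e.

1349

Compute 63^1342 mod 1777 = 52, then multiply by 63 repeatedly:
  63^1342=52  63^1343=1499  63^1344=256  63^1345=135  63^1346=1397
  63^1347=938  63^1348=453  63^1349=107
Found 107 at exponent 1349.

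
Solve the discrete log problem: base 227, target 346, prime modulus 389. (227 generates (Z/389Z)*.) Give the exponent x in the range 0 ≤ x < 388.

137

Baby-step giant-step with m = ceil(sqrt(388)) = 20.
Baby table (227^j mod 389 for j=0..19):
  0:1  1:227  2:181  3:242  4:85  5:234  6:214  7:342
  8:223  9:51  10:296  11:284  12:283  13:56  14:264  15:22
  16:326  17:92  18:267  19:314
Giant step factor: 227^(-20) ≡ 171 (mod 389).
Scan 346·171^i mod 389 for i = 0, 1, …:
  i=0: 346   i=1: 38   i=2: 274   i=3: 174
  i=4: 190   i=5: 203   i=6: 92
Match at i=6, j=17: x = 6·20 + 17 = 137.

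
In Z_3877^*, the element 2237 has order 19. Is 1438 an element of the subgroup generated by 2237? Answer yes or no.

yes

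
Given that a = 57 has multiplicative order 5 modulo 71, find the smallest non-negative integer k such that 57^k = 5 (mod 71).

4

Successive powers of 57 modulo 71:
  57^0=1  57^1=57  57^2=54  57^3=25  57^4=5
So 57^4 ≡ 5 (mod 71), giving k = 4.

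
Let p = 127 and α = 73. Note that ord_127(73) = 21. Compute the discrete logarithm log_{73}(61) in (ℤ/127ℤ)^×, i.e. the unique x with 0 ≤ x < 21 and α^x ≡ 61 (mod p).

Successive powers of 73 modulo 127:
  73^0=1  73^1=73  73^2=122  73^3=16  73^4=25  73^5=47
  73^6=2  73^7=19  73^8=117  73^9=32  73^10=50  73^11=94
  73^12=4  73^13=38  73^14=107  73^15=64  73^16=100  73^17=61
So 73^17 ≡ 61 (mod 127), giving x = 17.

17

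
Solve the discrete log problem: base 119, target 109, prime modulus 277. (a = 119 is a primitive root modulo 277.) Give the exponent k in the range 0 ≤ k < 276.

Baby-step giant-step with m = ceil(sqrt(276)) = 17.
Baby table (119^j mod 277 for j=0..16):
  0:1  1:119  2:34  3:168  4:48  5:172  6:247  7:31
  8:88  9:223  10:222  11:103  12:69  13:178  14:130  15:235
  16:265
Giant step factor: 119^(-17) ≡ 219 (mod 277).
Scan 109·219^i mod 277 for i = 0, 1, …:
  i=0: 109   i=1: 49   i=2: 205   i=3: 21
  i=4: 167   i=5: 9   i=6: 32   i=7: 83
  i=8: 172
Match at i=8, j=5: k = 8·17 + 5 = 141.

141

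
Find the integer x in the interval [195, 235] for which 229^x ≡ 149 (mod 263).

Compute 229^195 mod 263 = 260, then multiply by 229 repeatedly:
  229^195=260  229^196=102  229^197=214  229^198=88  229^199=164
  229^200=210  229^201=224  229^202=11  229^203=152  229^204=92
  229^205=28  229^206=100  229^207=19  229^208=143  229^209=135
  229^210=144  229^211=101  229^212=248  229^213=247  229^214=18
  229^215=177  229^216=31  229^217=261  229^218=68  229^219=55
  229^220=234  229^221=197  229^222=140  229^223=237  229^224=95
  229^225=189  229^226=149
Found 149 at exponent 226.

226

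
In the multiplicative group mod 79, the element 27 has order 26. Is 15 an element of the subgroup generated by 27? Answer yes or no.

15 ∈ ⟨27⟩ iff 15^26 ≡ 1 (mod 79), since |⟨27⟩| = 26.
15^26 mod 79 = 1.
Since 1 = 1, 15 lies in the subgroup.

yes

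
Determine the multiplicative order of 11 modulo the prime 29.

28

The order of 11 must divide p − 1 = 28 = 2^2 · 7.
Divisors: 1, 2, 4, 7, 14, 28.
Check each in increasing order: 11^1 ≡ 11;  11^2 ≡ 5;  11^4 ≡ 25;  11^7 ≡ 12;  11^14 ≡ 28;  11^28 ≡ 1.
Smallest exponent giving 1 is 28.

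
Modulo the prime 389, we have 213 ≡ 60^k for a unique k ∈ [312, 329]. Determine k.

Compute 60^312 mod 389 = 171, then multiply by 60 repeatedly:
  60^312=171  60^313=146  60^314=202  60^315=61  60^316=159
  60^317=204  60^318=181  60^319=357  60^320=25  60^321=333
  60^322=141  60^323=291  60^324=344  60^325=23  60^326=213
Found 213 at exponent 326.

326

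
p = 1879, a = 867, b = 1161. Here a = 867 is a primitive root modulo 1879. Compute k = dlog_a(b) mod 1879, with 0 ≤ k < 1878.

537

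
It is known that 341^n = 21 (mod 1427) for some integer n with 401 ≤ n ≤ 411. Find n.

410

Compute 341^401 mod 1427 = 1045, then multiply by 341 repeatedly:
  341^401=1045  341^402=1022  341^403=314  341^404=49  341^405=1012
  341^406=1185  341^407=244  341^408=438  341^409=950  341^410=21
Found 21 at exponent 410.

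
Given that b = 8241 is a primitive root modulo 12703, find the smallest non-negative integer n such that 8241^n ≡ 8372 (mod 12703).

12029

Baby-step giant-step with m = ceil(sqrt(12702)) = 113.
Baby table (8241^j mod 12703 for j=0..112):
  0:1  1:8241  2:3843  3:1584  4:7763  5:2575  6:6565  7:88
  8:1137  9:7906  10:12362  11:9885  12:10649  13:6085  14:7744  15:11135
  16:9766  17:8101  18:6076  19:9793  20:1954  21:8213  22:1749  23:8307
  24:1520  25:1162  26:10683  27:6813  28:11376  29:1476  30:6945  31:6730
  32:632  33:82  34:2503  35:10254  36:2858  37:1416  38:7902  39:4804
  40:7216  41:4313  42:439  43:10147  44:10281  45:9414  46:3553  47:12561
  48:11157  49:523  50:3726  51:2815  52:2737  53:7792  54:207  55:3685
  56:7915  57:10313  58:6363  59:12202  60:12437  61:5513  62:6705  63:10558
  64:5631  65:1012  66:6724  67:1998  68:2430  69:5702  70:1785  71:111
  72:135  73:7374  74:10685  75:10592  76:6359  77:4644  78:9768  79:11880
  80:1059  81:258  82:4777  83:660  84:2176  85:8483  86:3794  87:4271
  88:10001  89:1177  90:7268  91:943  92:9730  93:3594  94:7461  95:3581
  96:1952  97:4434  98:6766  99:5139  100:11400  101:8715  102:10256  103:6637
  104:9102  105:11070  106:7627  107:12366  108:4740  109:615  110:12421  111:687
  112:8732
Giant step factor: 8241^(-113) ≡ 7312 (mod 12703).
Scan 8372·7312^i mod 12703 for i = 0, 1, …:
  i=0: 8372   i=1: 307   i=2: 9056   i=3: 9436
  i=4: 6039   i=5: 1540   i=6: 5622   i=7: 1156
  i=8: 5177   i=9: 11987     …   i=105: 5141
  i=106: 2815
Match at i=106, j=51: n = 106·113 + 51 = 12029.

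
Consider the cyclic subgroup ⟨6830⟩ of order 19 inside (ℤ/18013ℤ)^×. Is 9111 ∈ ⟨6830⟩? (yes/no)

⟨6830⟩ has order 19; its elements mod 18013 are {1, 171, 2481, 5899, 6417, 6830, 8570, 8863, 9111, 9952, 10610, 11228, 12928, 13010, 13102, 13243, 15098, 16089, 16527}.
9111 is in this set.

yes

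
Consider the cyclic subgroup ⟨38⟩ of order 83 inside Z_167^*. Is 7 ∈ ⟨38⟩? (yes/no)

yes

7 ∈ ⟨38⟩ iff 7^83 ≡ 1 (mod 167), since |⟨38⟩| = 83.
7^83 mod 167 = 1.
Since 1 = 1, 7 lies in the subgroup.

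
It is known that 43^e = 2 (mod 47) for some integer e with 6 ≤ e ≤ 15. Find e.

12

Compute 43^6 mod 47 = 7, then multiply by 43 repeatedly:
  43^6=7  43^7=19  43^8=18  43^9=22  43^10=6
  43^11=23  43^12=2
Found 2 at exponent 12.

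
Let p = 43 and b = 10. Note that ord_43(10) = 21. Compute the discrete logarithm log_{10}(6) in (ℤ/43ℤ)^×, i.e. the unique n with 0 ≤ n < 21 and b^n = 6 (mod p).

7

Successive powers of 10 modulo 43:
  10^0=1  10^1=10  10^2=14  10^3=11  10^4=24  10^5=25
  10^6=35  10^7=6
So 10^7 ≡ 6 (mod 43), giving n = 7.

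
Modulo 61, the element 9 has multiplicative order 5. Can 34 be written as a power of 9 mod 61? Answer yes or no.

⟨9⟩ has order 5; its elements mod 61 are {1, 9, 20, 34, 58}.
34 is in this set.

yes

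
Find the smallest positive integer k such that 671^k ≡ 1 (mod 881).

The order of 671 must divide p − 1 = 880 = 2^4 · 5 · 11.
Divisors: 1, 2, 4, 5, 8, 10, 11, 16, 20, 22, 40, 44, 55, 80, 88, 110, 176, 220, 440, 880.
Check each in increasing order: 671^1 ≡ 671;  671^2 ≡ 50;  671^4 ≡ 738;  671^5 ≡ 76;  671^8 ≡ 186;  671^10 ≡ 490;  671^11 ≡ 177;  671^16 ≡ 237;  671^20 ≡ 468;  671^22 ≡ 494;  671^40 ≡ 536;  671^44 ≡ 880;  671^55 ≡ 704;  671^80 ≡ 90;  671^88 ≡ 1.
Smallest exponent giving 1 is 88.

88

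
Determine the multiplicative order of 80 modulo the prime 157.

The order of 80 must divide p − 1 = 156 = 2^2 · 3 · 13.
Divisors: 1, 2, 3, 4, 6, 12, 13, 26, 39, 52, 78, 156.
Check each in increasing order: 80^1 ≡ 80;  80^2 ≡ 120;  80^3 ≡ 23;  80^4 ≡ 113;  80^6 ≡ 58;  80^12 ≡ 67;  80^13 ≡ 22;  80^26 ≡ 13;  80^39 ≡ 129;  80^52 ≡ 12;  80^78 ≡ 156;  80^156 ≡ 1.
Smallest exponent giving 1 is 156.

156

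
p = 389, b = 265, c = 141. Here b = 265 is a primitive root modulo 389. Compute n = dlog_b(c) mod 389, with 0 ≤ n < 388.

86

Baby-step giant-step with m = ceil(sqrt(388)) = 20.
Baby table (265^j mod 389 for j=0..19):
  0:1  1:265  2:205  3:254  4:13  5:333  6:331  7:190
  8:169  9:50  10:24  11:136  12:252  13:261  14:312  15:212
  16:164  17:281  18:166  19:33
Giant step factor: 265^(-20) ≡ 337 (mod 389).
Scan 141·337^i mod 389 for i = 0, 1, …:
  i=0: 141   i=1: 59   i=2: 44   i=3: 46
  i=4: 331
Match at i=4, j=6: n = 4·20 + 6 = 86.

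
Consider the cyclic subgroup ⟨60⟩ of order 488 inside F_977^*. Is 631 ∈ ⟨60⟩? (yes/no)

no

631 ∈ ⟨60⟩ iff 631^488 ≡ 1 (mod 977), since |⟨60⟩| = 488.
631^488 mod 977 = 976.
Since 976 ≠ 1, 631 does not lie in the subgroup.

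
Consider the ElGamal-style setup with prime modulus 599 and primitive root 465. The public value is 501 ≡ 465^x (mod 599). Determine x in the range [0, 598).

85

Baby-step giant-step with m = ceil(sqrt(598)) = 25.
Baby table (465^j mod 599 for j=0..24):
  0:1  1:465  2:585  3:79  4:196  5:92  6:251  7:509
  8:80  9:62  10:78  11:330  12:106  13:172  14:313  15:587
  16:410  17:168  18:250  19:44  20:94  21:582  22:481  23:238
  24:454
Giant step factor: 465^(-25) ≡ 583 (mod 599).
Scan 501·583^i mod 599 for i = 0, 1, …:
  i=0: 501   i=1: 370   i=2: 70   i=3: 78
Match at i=3, j=10: x = 3·25 + 10 = 85.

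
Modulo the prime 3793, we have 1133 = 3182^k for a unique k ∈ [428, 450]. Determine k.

Compute 3182^428 mod 3793 = 3661, then multiply by 3182 repeatedly:
  3182^428=3661  3182^429=999  3182^430=284  3182^431=954  3182^432=1228
  3182^433=706  3182^434=1036  3182^435=435  3182^436=3518  3182^437=1133
Found 1133 at exponent 437.

437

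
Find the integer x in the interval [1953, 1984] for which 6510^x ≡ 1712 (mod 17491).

Compute 6510^1953 mod 17491 = 16829, then multiply by 6510 repeatedly:
  6510^1953=16829  6510^1954=10657  6510^1955=7764  6510^1956=12141  6510^1957=13572
  6510^1958=6679  6510^1959=15155  6510^1960=9810  6510^1961=3459  6510^1962=7173
  6510^1963=12751  6510^1964=14215  6510^1965=12260  6510^1966=1167  6510^1967=6076
  6510^1968=7609  6510^1969=78  6510^1970=541  6510^1971=6219  6510^1972=11516
  6510^1973=2734  6510^1974=9993  6510^1975=5401  6510^1976=3600  6510^1977=15551
  6510^1978=16593  6510^1979=13505  6510^1980=7784  6510^1981=2413  6510^1982=1712
Found 1712 at exponent 1982.

1982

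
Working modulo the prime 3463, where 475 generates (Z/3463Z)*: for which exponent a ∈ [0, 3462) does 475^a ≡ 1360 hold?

Baby-step giant-step with m = ceil(sqrt(3462)) = 59.
Baby table (475^j mod 3463 for j=0..58):
  0:1  1:475  2:530  3:2414  4:397  5:1573  6:2630  7:2570
  8:1774  9:1141  10:1747  11:2168  12:1289  13:2787  14:959  15:1872
  16:2672  17:1742  18:3256  19:2102  20:1106  21:2437  22:933  23:3374
  24:2744  25:1312  26:3323  27:2760  28:1986  29:1414  30:3291  31:1412
  32:2341  33:352  34:976  35:3021  36:1293  37:1224  38:3079  39:1139
  40:797  41:1108  42:3387  43:1993  44:1276  45:75  46:995  47:1657
  48:974  49:2071  50:233  51:3322  52:2285  53:1456  54:2463  55:2894
  56:3302  57:3174  58:1245
Giant step factor: 475^(-59) ≡ 3233 (mod 3463).
Scan 1360·3233^i mod 3463 for i = 0, 1, …:
  i=0: 1360   i=1: 2333   i=2: 175   i=3: 1306
  i=4: 901   i=5: 550   i=6: 1631   i=7: 2337
  i=8: 2718   i=9: 1663     …   i=57: 2665
  i=58: 1
Match at i=58, j=0: a = 58·59 + 0 = 3422.

3422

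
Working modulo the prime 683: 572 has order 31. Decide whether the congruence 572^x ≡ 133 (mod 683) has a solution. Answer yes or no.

no

133 ∈ ⟨572⟩ iff 133^31 ≡ 1 (mod 683), since |⟨572⟩| = 31.
133^31 mod 683 = 2.
Since 2 ≠ 1, 133 does not lie in the subgroup.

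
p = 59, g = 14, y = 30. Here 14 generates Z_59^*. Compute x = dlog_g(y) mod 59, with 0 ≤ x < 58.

3

Baby-step giant-step with m = ceil(sqrt(58)) = 8.
Baby table (14^j mod 59 for j=0..7):
  0:1  1:14  2:19  3:30  4:7  5:39  6:15  7:33
Giant step factor: 14^(-8) ≡ 53 (mod 59).
Scan 30·53^i mod 59 for i = 0, 1, …:
  i=0: 30
Match at i=0, j=3: x = 0·8 + 3 = 3.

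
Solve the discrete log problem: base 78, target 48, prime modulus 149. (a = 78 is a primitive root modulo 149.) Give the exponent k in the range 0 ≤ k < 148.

135

Baby-step giant-step with m = ceil(sqrt(148)) = 13.
Baby table (78^j mod 149 for j=0..12):
  0:1  1:78  2:124  3:136  4:29  5:27  6:20  7:70
  8:96  9:38  10:133  11:93  12:102
Giant step factor: 78^(-13) ≡ 48 (mod 149).
Scan 48·48^i mod 149 for i = 0, 1, …:
  i=0: 48   i=1: 69   i=2: 34   i=3: 142
  i=4: 111   i=5: 113   i=6: 60   i=7: 49
  i=8: 117   i=9: 103   i=10: 27
Match at i=10, j=5: k = 10·13 + 5 = 135.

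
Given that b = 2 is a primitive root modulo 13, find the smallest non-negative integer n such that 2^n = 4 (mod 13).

2

Successive powers of 2 modulo 13:
  2^0=1  2^1=2  2^2=4
So 2^2 ≡ 4 (mod 13), giving n = 2.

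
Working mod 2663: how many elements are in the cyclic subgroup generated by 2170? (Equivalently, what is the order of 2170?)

1331

The order of 2170 must divide p − 1 = 2662 = 2 · 11^3.
Divisors: 1, 2, 11, 22, 121, 242, 1331, 2662.
Check each in increasing order: 2170^1 ≡ 2170;  2170^2 ≡ 716;  2170^11 ≡ 55;  2170^22 ≡ 362;  2170^121 ≡ 72;  2170^242 ≡ 2521;  2170^1331 ≡ 1.
Smallest exponent giving 1 is 1331.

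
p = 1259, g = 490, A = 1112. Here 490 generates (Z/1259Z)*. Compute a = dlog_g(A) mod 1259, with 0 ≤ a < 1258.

309

Baby-step giant-step with m = ceil(sqrt(1258)) = 36.
Baby table (490^j mod 1259 for j=0..35):
  0:1  1:490  2:890  3:486  4:189  5:703  6:763  7:1206
  8:469  9:672  10:681  11:55  12:511  13:1108  14:291  15:323
  16:895  17:418  18:862  19:615  20:449  21:944  22:507  23:407
  24:508  25:897  26:139  27:124  28:328  29:827  30:1091  31:774
  32:301  33:187  34:982  35:242
Giant step factor: 490^(-36) ≡ 877 (mod 1259).
Scan 1112·877^i mod 1259 for i = 0, 1, …:
  i=0: 1112   i=1: 758   i=2: 14   i=3: 947
  i=4: 838   i=5: 929   i=6: 160   i=7: 571
  i=8: 944
Match at i=8, j=21: a = 8·36 + 21 = 309.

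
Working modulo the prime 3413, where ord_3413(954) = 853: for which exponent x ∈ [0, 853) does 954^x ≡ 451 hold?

Baby-step giant-step with m = ceil(sqrt(853)) = 30.
Baby table (954^j mod 3413 for j=0..29):
  0:1  1:954  2:2258  3:529  4:2955  5:3345  6:3388  7:41
  8:1571  9:427  10:1211  11:1700  12:625  13:2388  14:1681  15:2977
  16:442  17:1869  18:1440  19:1734  20:2344  21:661  22:2602  23:1057
  24:1543  25:1019  26:2834  27:540  28:3210  29:879
Giant step factor: 954^(-30) ≡ 969 (mod 3413).
Scan 451·969^i mod 3413 for i = 0, 1, …:
  i=0: 451   i=1: 155   i=2: 23   i=3: 1809
  i=4: 2052   i=5: 2022   i=6: 256   i=7: 2328
  i=8: 3252   i=9: 989     …   i=15: 3316
  i=16: 1571
Match at i=16, j=8: x = 16·30 + 8 = 488.

488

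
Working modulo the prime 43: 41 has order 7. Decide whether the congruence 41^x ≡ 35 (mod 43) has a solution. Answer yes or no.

⟨41⟩ has order 7; its elements mod 43 are {1, 4, 11, 16, 21, 35, 41}.
35 is in this set.

yes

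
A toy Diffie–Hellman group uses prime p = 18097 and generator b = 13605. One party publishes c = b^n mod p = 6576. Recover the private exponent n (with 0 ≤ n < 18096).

2463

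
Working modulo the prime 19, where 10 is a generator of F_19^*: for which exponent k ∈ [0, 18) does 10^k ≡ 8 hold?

15

Successive powers of 10 modulo 19:
  10^0=1  10^1=10  10^2=5  10^3=12  10^4=6  10^5=3
  10^6=11  10^7=15  10^8=17  10^9=18  10^10=9  10^11=14
  10^12=7  10^13=13  10^14=16  10^15=8
So 10^15 ≡ 8 (mod 19), giving k = 15.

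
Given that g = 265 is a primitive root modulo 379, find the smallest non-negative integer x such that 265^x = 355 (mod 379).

Baby-step giant-step with m = ceil(sqrt(378)) = 20.
Baby table (265^j mod 379 for j=0..19):
  0:1  1:265  2:110  3:346  4:351  5:160  6:331  7:166
  8:26  9:68  10:207  11:279  12:30  13:370  14:268  15:147
  16:297  17:252  18:76  19:53
Giant step factor: 265^(-20) ≡ 224 (mod 379).
Scan 355·224^i mod 379 for i = 0, 1, …:
  i=0: 355   i=1: 309   i=2: 238   i=3: 252
Match at i=3, j=17: x = 3·20 + 17 = 77.

77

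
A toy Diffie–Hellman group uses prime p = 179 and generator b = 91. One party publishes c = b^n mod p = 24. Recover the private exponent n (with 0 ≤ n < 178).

Successive powers of 91 modulo 179:
  91^0=1  91^1=91  91^2=47  91^3=160  91^4=61  91^5=2
  91^6=3  91^7=94  91^8=141  91^9=122  91^10=4  91^11=6
  91^12=9  91^13=103  91^14=65  91^15=8  91^16=12  91^17=18
  91^18=27  91^19=130  91^20=16  91^21=24
So 91^21 ≡ 24 (mod 179), giving n = 21.

21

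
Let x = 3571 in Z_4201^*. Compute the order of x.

The order of 3571 must divide p − 1 = 4200 = 2^3 · 3 · 5^2 · 7.
Divisors: 1, 2, 3, 4, 5, 6, 7, 8, 10, 12, 14, 15, 20, 21, 24, 25, 28, 30, 35, 40, 42, 50, 56, 60, 70, 75, 84, 100, 105, 120, 140, 150, 168, 175, 200, 210, 280, 300, 350, 420, 525, 600, 700, 840, 1050, 1400, 2100, 4200.
Check each in increasing order: 3571^1 ≡ 3571;  3571^2 ≡ 2006;  3571^3 ≡ 721;  3571^4 ≡ 3679;  3571^5 ≡ 1182;  3571^6 ≡ 3118;  3571^7 ≡ 1728;  3571^8 ≡ 3620;  3571^10 ≡ 2392;  3571^12 ≡ 810;  3571^14 ≡ 3274;  3571^15 ≡ 71;  3571^20 ≡ 4103;  3571^21 ≡ 2926;  3571^24 ≡ 744;  3571^25 ≡ 1792;  3571^28 ≡ 2325;  3571^30 ≡ 840;  3571^35 ≡ 1444;  3571^40 ≡ 1202;  3571^42 ≡ 4039;  3571^50 ≡ 1700;  3571^56 ≡ 3139;  3571^60 ≡ 4033;  3571^70 ≡ 1440;  3571^75 ≡ 675;  3571^84 ≡ 1038;  3571^100 ≡ 3913;  3571^105 ≡ 4066;  3571^120 ≡ 3018;  3571^140 ≡ 2507;  3571^150 ≡ 1917;  3571^168 ≡ 1988;  3571^175 ≡ 3047;  3571^200 ≡ 3125;  3571^210 ≡ 1421;  3571^280 ≡ 353;  3571^300 ≡ 3215;  3571^350 ≡ 4200;  3571^420 ≡ 2761;  3571^525 ≡ 1154;  3571^600 ≡ 1765;  3571^700 ≡ 1.
Smallest exponent giving 1 is 700.

700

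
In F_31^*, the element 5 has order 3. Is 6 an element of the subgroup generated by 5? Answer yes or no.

no

⟨5⟩ has order 3; its elements mod 31 are {1, 5, 25}.
6 is not in this set.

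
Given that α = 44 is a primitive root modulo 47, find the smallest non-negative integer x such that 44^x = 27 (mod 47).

Baby-step giant-step with m = ceil(sqrt(46)) = 7.
Baby table (44^j mod 47 for j=0..6):
  0:1  1:44  2:9  3:20  4:34  5:39  6:24
Giant step factor: 44^(-7) ≡ 15 (mod 47).
Scan 27·15^i mod 47 for i = 0, 1, …:
  i=0: 27   i=1: 29   i=2: 12   i=3: 39
Match at i=3, j=5: x = 3·7 + 5 = 26.

26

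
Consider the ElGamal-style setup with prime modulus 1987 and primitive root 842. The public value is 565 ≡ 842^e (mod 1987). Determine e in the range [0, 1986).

Baby-step giant-step with m = ceil(sqrt(1986)) = 45.
Baby table (842^j mod 1987 for j=0..44):
  0:1  1:842  2:1592  3:1226  4:1039  5:558  6:904  7:147
  8:580  9:1545  10:1392  11:1721  12:559  13:1746  14:1739  15:1806
  16:597  17:1950  18:638  19:706  20:339  21:1297  22:1211  23:331
  24:522  25:397  26:458  27:158  28:1894  29:1174  30:969  31:1228
  32:736  33:1755  34:1369  35:238  36:1696  37:1366  38:1686  39:894
  40:1662  41:556  42:1207  43:937  44:115
Giant step factor: 842^(-45) ≡ 507 (mod 1987).
Scan 565·507^i mod 1987 for i = 0, 1, …:
  i=0: 565   i=1: 327   i=2: 868   i=3: 949
  i=4: 289   i=5: 1472   i=6: 1179   i=7: 1653
  i=8: 1544   i=9: 1917   i=10: 276   i=11: 842
Match at i=11, j=1: e = 11·45 + 1 = 496.

496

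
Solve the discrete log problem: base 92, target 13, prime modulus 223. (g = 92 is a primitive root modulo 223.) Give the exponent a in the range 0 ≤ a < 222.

Baby-step giant-step with m = ceil(sqrt(222)) = 15.
Baby table (92^j mod 223 for j=0..14):
  0:1  1:92  2:213  3:195  4:100  5:57  6:115  7:99
  8:188  9:125  10:127  11:88  12:68  13:12  14:212
Giant step factor: 92^(-15) ≡ 13 (mod 223).
Scan 13·13^i mod 223 for i = 0, 1, …:
  i=0: 13   i=1: 169   i=2: 190   i=3: 17
  i=4: 221   i=5: 197   i=6: 108   i=7: 66
  i=8: 189   i=9: 4   i=10: 52   i=11: 7
  i=12: 91   i=13: 68
Match at i=13, j=12: a = 13·15 + 12 = 207.

207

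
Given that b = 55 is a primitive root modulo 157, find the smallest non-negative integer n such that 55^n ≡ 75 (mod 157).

132

Baby-step giant-step with m = ceil(sqrt(156)) = 13.
Baby table (55^j mod 157 for j=0..12):
  0:1  1:55  2:42  3:112  4:37  5:151  6:141  7:62
  8:113  9:92  10:36  11:96  12:99
Giant step factor: 55^(-13) ≡ 135 (mod 157).
Scan 75·135^i mod 157 for i = 0, 1, …:
  i=0: 75   i=1: 77   i=2: 33   i=3: 59
  i=4: 115   i=5: 139   i=6: 82   i=7: 80
  i=8: 124   i=9: 98   i=10: 42
Match at i=10, j=2: n = 10·13 + 2 = 132.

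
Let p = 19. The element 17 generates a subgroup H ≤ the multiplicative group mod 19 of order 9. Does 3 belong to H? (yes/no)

no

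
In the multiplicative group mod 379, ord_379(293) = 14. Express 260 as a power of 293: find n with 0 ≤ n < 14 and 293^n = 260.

Successive powers of 293 modulo 379:
  293^0=1  293^1=293  293^2=195  293^3=285  293^4=125  293^5=241
  293^6=119  293^7=378  293^8=86  293^9=184  293^10=94  293^11=254
  293^12=138  293^13=260
So 293^13 ≡ 260 (mod 379), giving n = 13.

13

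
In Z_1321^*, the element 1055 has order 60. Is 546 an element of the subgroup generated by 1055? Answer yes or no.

546 ∈ ⟨1055⟩ iff 546^60 ≡ 1 (mod 1321), since |⟨1055⟩| = 60.
546^60 mod 1321 = 1074.
Since 1074 ≠ 1, 546 does not lie in the subgroup.

no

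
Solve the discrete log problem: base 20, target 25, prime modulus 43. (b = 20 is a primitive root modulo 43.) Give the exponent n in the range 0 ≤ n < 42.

32

Baby-step giant-step with m = ceil(sqrt(42)) = 7.
Baby table (20^j mod 43 for j=0..6):
  0:1  1:20  2:13  3:2  4:40  5:26  6:4
Giant step factor: 20^(-7) ≡ 7 (mod 43).
Scan 25·7^i mod 43 for i = 0, 1, …:
  i=0: 25   i=1: 3   i=2: 21   i=3: 18
  i=4: 40
Match at i=4, j=4: n = 4·7 + 4 = 32.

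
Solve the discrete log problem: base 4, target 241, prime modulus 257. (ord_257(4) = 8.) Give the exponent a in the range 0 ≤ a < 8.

Successive powers of 4 modulo 257:
  4^0=1  4^1=4  4^2=16  4^3=64  4^4=256  4^5=253
  4^6=241
So 4^6 ≡ 241 (mod 257), giving a = 6.

6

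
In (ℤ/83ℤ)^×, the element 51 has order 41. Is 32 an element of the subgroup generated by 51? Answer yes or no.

no

32 ∈ ⟨51⟩ iff 32^41 ≡ 1 (mod 83), since |⟨51⟩| = 41.
32^41 mod 83 = 82.
Since 82 ≠ 1, 32 does not lie in the subgroup.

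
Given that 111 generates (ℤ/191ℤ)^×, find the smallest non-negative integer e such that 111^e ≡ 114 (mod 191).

Baby-step giant-step with m = ceil(sqrt(190)) = 14.
Baby table (111^j mod 191 for j=0..13):
  0:1  1:111  2:97  3:71  4:50  5:11  6:75  7:112
  8:17  9:168  10:121  11:61  12:86  13:187
Giant step factor: 111^(-14) ≡ 77 (mod 191).
Scan 114·77^i mod 191 for i = 0, 1, …:
  i=0: 114   i=1: 183   i=2: 148   i=3: 127
  i=4: 38   i=5: 61
Match at i=5, j=11: e = 5·14 + 11 = 81.

81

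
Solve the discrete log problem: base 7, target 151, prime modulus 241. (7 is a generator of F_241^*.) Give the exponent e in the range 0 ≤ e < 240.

92

Baby-step giant-step with m = ceil(sqrt(240)) = 16.
Baby table (7^j mod 241 for j=0..15):
  0:1  1:7  2:49  3:102  4:232  5:178  6:41  7:46
  8:81  9:85  10:113  11:68  12:235  13:199  14:188  15:111
Giant step factor: 7^(-16) ≡ 183 (mod 241).
Scan 151·183^i mod 241 for i = 0, 1, …:
  i=0: 151   i=1: 159   i=2: 177   i=3: 97
  i=4: 158   i=5: 235
Match at i=5, j=12: e = 5·16 + 12 = 92.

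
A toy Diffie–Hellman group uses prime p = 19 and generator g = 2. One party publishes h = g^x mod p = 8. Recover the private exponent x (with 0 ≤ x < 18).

3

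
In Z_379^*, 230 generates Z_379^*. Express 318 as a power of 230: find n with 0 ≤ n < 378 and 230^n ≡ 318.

133

Baby-step giant-step with m = ceil(sqrt(378)) = 20.
Baby table (230^j mod 379 for j=0..19):
  0:1  1:230  2:219  3:342  4:207  5:235  6:232  7:300
  8:22  9:133  10:270  11:323  12:6  13:243  14:177  15:157
  16:105  17:273  18:255  19:284
Giant step factor: 230^(-20) ≡ 290 (mod 379).
Scan 318·290^i mod 379 for i = 0, 1, …:
  i=0: 318   i=1: 123   i=2: 44   i=3: 253
  i=4: 223   i=5: 240   i=6: 243
Match at i=6, j=13: n = 6·20 + 13 = 133.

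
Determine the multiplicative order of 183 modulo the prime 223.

3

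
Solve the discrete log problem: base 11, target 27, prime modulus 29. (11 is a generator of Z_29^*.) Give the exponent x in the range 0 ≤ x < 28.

Successive powers of 11 modulo 29:
  11^0=1  11^1=11  11^2=5  11^3=26  11^4=25  11^5=14
  11^6=9  11^7=12  11^8=16  11^9=2  11^10=22  11^11=10
  11^12=23  11^13=21  11^14=28  11^15=18  11^16=24  11^17=3
  11^18=4  11^19=15  11^20=20  11^21=17  11^22=13  11^23=27
So 11^23 ≡ 27 (mod 29), giving x = 23.

23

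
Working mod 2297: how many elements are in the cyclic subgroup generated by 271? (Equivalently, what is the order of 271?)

574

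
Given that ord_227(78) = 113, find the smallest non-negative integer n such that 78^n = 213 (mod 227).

82

Baby-step giant-step with m = ceil(sqrt(113)) = 11.
Baby table (78^j mod 227 for j=0..10):
  0:1  1:78  2:182  3:122  4:209  5:185  6:129  7:74
  8:97  9:75  10:175
Giant step factor: 78^(-11) ≡ 53 (mod 227).
Scan 213·53^i mod 227 for i = 0, 1, …:
  i=0: 213   i=1: 166   i=2: 172   i=3: 36
  i=4: 92   i=5: 109   i=6: 102   i=7: 185
Match at i=7, j=5: n = 7·11 + 5 = 82.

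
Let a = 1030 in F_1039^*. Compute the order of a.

The order of 1030 must divide p − 1 = 1038 = 2 · 3 · 173.
Divisors: 1, 2, 3, 6, 173, 346, 519, 1038.
Check each in increasing order: 1030^1 ≡ 1030;  1030^2 ≡ 81;  1030^3 ≡ 310;  1030^6 ≡ 512;  1030^173 ≡ 899;  1030^346 ≡ 898;  1030^519 ≡ 1038;  1030^1038 ≡ 1.
Smallest exponent giving 1 is 1038.

1038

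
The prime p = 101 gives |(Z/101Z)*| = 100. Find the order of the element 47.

The order of 47 must divide p − 1 = 100 = 2^2 · 5^2.
Divisors: 1, 2, 4, 5, 10, 20, 25, 50, 100.
Check each in increasing order: 47^1 ≡ 47;  47^2 ≡ 88;  47^4 ≡ 68;  47^5 ≡ 65;  47^10 ≡ 84;  47^20 ≡ 87;  47^25 ≡ 100;  47^50 ≡ 1.
Smallest exponent giving 1 is 50.

50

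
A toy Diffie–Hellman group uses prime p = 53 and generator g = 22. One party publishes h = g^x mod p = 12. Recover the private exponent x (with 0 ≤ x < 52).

25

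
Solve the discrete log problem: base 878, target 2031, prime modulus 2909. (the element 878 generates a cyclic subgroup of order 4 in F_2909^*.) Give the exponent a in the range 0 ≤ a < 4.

Successive powers of 878 modulo 2909:
  878^0=1  878^1=878  878^2=2908  878^3=2031
So 878^3 ≡ 2031 (mod 2909), giving a = 3.

3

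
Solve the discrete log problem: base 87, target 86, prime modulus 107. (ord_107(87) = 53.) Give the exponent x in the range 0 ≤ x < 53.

38

Baby-step giant-step with m = ceil(sqrt(53)) = 8.
Baby table (87^j mod 107 for j=0..7):
  0:1  1:87  2:79  3:25  4:35  5:49  6:90  7:19
Giant step factor: 87^(-8) ≡ 29 (mod 107).
Scan 86·29^i mod 107 for i = 0, 1, …:
  i=0: 86   i=1: 33   i=2: 101   i=3: 40
  i=4: 90
Match at i=4, j=6: x = 4·8 + 6 = 38.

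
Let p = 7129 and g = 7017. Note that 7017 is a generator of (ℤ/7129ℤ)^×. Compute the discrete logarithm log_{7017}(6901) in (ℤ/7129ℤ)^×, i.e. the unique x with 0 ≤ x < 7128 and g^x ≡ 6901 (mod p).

584

Baby-step giant-step with m = ceil(sqrt(7128)) = 85.
Baby table (7017^j mod 7129 for j=0..84):
  0:1  1:7017  2:5415  3:6614  4:648  5:5843  6:1452  7:1343
  8:6422  9:765  10:6997  11:526  12:5249  13:3819  14:12  15:5785
  16:819  17:949  18:647  19:5955  20:3166  21:1858  22:5774  23:2051
  24:5545  25:6312  26:5956  27:3054  28:144  29:5259  30:2699  31:4259
  32:635  33:170  34:2347  35:909  36:5127  37:3225  38:2379  39:4454
  40:182  41:1003  42:1728  43:6076  44:3872  45:1205  46:491  47:2040
  48:6777  49:3779  50:4492  51:3055  52:32  53:3545  54:2184  55:4907
  56:6478  57:1622  58:3690  59:202  60:5892  61:3093  62:2905  63:2574
  64:4001  65:1015  66:384  67:6895  68:4821  69:1852  70:6446  71:5206
  72:1506  73:2424  74:6543  75:1471  76:6344  77:2372  78:5238  79:5051
  80:4608  81:4321  82:820  83:837  84:6062
Giant step factor: 7017^(-85) ≡ 2714 (mod 7129).
Scan 6901·2714^i mod 7129 for i = 0, 1, …:
  i=0: 6901   i=1: 1431   i=2: 5558   i=3: 6577
  i=4: 6091   i=5: 5952   i=6: 6543
Match at i=6, j=74: x = 6·85 + 74 = 584.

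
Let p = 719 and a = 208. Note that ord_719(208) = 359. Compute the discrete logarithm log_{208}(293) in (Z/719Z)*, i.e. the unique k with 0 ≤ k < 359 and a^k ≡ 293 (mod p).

12

Successive powers of 208 modulo 719:
  208^0=1  208^1=208  208^2=124  208^3=627  208^4=277  208^5=96
  208^6=555  208^7=400  208^8=515  208^9=708  208^10=588  208^11=74
  208^12=293
So 208^12 ≡ 293 (mod 719), giving k = 12.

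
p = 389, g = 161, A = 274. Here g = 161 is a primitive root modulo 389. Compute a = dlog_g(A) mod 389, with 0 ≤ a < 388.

291

Baby-step giant-step with m = ceil(sqrt(388)) = 20.
Baby table (161^j mod 389 for j=0..19):
  0:1  1:161  2:247  3:89  4:325  5:199  6:141  7:139
  8:206  9:101  10:312  11:51  12:42  13:149  14:260  15:237
  16:35  17:189  18:87  19:3
Giant step factor: 161^(-20) ≡ 269 (mod 389).
Scan 274·269^i mod 389 for i = 0, 1, …:
  i=0: 274   i=1: 185   i=2: 362   i=3: 128
  i=4: 200   i=5: 118   i=6: 233   i=7: 48
  i=8: 75   i=9: 336     …   i=13: 126
  i=14: 51
Match at i=14, j=11: a = 14·20 + 11 = 291.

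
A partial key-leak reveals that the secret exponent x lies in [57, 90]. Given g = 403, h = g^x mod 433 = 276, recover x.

57

Compute 403^57 mod 433 = 276, then multiply by 403 repeatedly:
  403^57=276
Found 276 at exponent 57.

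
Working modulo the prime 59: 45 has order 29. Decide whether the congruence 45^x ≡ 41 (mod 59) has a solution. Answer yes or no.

41 ∈ ⟨45⟩ iff 41^29 ≡ 1 (mod 59), since |⟨45⟩| = 29.
41^29 mod 59 = 1.
Since 1 = 1, 41 lies in the subgroup.

yes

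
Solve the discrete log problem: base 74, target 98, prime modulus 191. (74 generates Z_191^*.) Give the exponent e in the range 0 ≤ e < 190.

Baby-step giant-step with m = ceil(sqrt(190)) = 14.
Baby table (74^j mod 191 for j=0..13):
  0:1  1:74  2:128  3:113  4:149  5:139  6:163  7:29
  8:45  9:83  10:30  11:119  12:20  13:143
Giant step factor: 74^(-14) ≡ 129 (mod 191).
Scan 98·129^i mod 191 for i = 0, 1, …:
  i=0: 98   i=1: 36   i=2: 60   i=3: 100
  i=4: 103   i=5: 108   i=6: 180   i=7: 109
  i=8: 118   i=9: 133   i=10: 158   i=11: 136
  i=12: 163
Match at i=12, j=6: e = 12·14 + 6 = 174.

174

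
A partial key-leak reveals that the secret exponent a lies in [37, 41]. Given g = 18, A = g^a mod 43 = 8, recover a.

39

Compute 18^37 mod 43 = 34, then multiply by 18 repeatedly:
  18^37=34  18^38=10  18^39=8
Found 8 at exponent 39.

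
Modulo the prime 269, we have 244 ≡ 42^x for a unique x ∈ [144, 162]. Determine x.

158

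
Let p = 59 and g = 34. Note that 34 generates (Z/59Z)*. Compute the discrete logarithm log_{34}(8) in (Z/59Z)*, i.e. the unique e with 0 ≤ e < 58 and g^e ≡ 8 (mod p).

51

Baby-step giant-step with m = ceil(sqrt(58)) = 8.
Baby table (34^j mod 59 for j=0..7):
  0:1  1:34  2:35  3:10  4:45  5:55  6:41  7:37
Giant step factor: 34^(-8) ≡ 28 (mod 59).
Scan 8·28^i mod 59 for i = 0, 1, …:
  i=0: 8   i=1: 47   i=2: 18   i=3: 32
  i=4: 11   i=5: 13   i=6: 10
Match at i=6, j=3: e = 6·8 + 3 = 51.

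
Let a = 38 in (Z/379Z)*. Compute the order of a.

The order of 38 must divide p − 1 = 378 = 2 · 3^3 · 7.
Divisors: 1, 2, 3, 6, 7, 9, 14, 18, 21, 27, 42, 54, 63, 126, 189, 378.
Check each in increasing order: 38^1 ≡ 38;  38^2 ≡ 307;  38^3 ≡ 296;  38^6 ≡ 67;  38^7 ≡ 272;  38^9 ≡ 124;  38^14 ≡ 79;  38^18 ≡ 216;  38^21 ≡ 264;  38^27 ≡ 254;  38^42 ≡ 339;  38^54 ≡ 86;  38^63 ≡ 52;  38^126 ≡ 51;  38^189 ≡ 378;  38^378 ≡ 1.
Smallest exponent giving 1 is 378.

378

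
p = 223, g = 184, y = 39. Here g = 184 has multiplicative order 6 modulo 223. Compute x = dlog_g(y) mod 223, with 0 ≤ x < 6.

Successive powers of 184 modulo 223:
  184^0=1  184^1=184  184^2=183  184^3=222  184^4=39
So 184^4 ≡ 39 (mod 223), giving x = 4.

4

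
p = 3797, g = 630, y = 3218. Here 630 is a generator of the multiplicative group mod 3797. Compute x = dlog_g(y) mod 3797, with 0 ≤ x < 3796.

Baby-step giant-step with m = ceil(sqrt(3796)) = 62.
Baby table (630^j mod 3797 for j=0..61):
  0:1  1:630  2:2012  3:3159  4:542  5:3527  6:765  7:3528
  8:1395  9:1743  10:757  11:2285  12:487  13:3050  14:218  15:648
  16:1961  17:1405  18:449  19:1892  20:3499  21:2110  22:350  23:274
  24:1755  25:723  26:3647  27:425  28:1960  29:775  30:2234  31:2530
  32:2957  33:2380  34:3382  35:543  36:360  37:2777  38:2890  39:1937
  40:1473  41:1522  42:2016  43:1882  44:996  45:975  46:2933  47:2448
  48:658  49:667  50:2540  51:1663  52:3515  53:799  54:2166  55:1457
  56:2833  57:200  58:699  59:3715  60:1498  61:2084
Giant step factor: 630^(-62) ≡ 2611 (mod 3797).
Scan 3218·2611^i mod 3797 for i = 0, 1, …:
  i=0: 3218   i=1: 3234   i=2: 3243   i=3: 163
  i=4: 329   i=5: 897   i=6: 3115   i=7: 91
  i=8: 2187   i=9: 3366     …   i=42: 856
  i=43: 2380
Match at i=43, j=33: x = 43·62 + 33 = 2699.

2699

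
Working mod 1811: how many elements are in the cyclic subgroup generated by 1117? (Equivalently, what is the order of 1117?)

The order of 1117 must divide p − 1 = 1810 = 2 · 5 · 181.
Divisors: 1, 2, 5, 10, 181, 362, 905, 1810.
Check each in increasing order: 1117^1 ≡ 1117;  1117^2 ≡ 1721;  1117^5 ≡ 1755;  1117^10 ≡ 1325;  1117^181 ≡ 433;  1117^362 ≡ 956;  1117^905 ≡ 1.
Smallest exponent giving 1 is 905.

905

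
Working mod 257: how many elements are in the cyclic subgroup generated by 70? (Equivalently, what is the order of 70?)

64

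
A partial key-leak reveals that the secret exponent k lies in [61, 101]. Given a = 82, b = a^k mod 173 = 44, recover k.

Compute 82^61 mod 173 = 66, then multiply by 82 repeatedly:
  82^61=66  82^62=49  82^63=39  82^64=84  82^65=141
  82^66=144  82^67=44
Found 44 at exponent 67.

67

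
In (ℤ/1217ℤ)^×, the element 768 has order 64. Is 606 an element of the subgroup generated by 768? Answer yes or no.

no

606 ∈ ⟨768⟩ iff 606^64 ≡ 1 (mod 1217), since |⟨768⟩| = 64.
606^64 mod 1217 = 102.
Since 102 ≠ 1, 606 does not lie in the subgroup.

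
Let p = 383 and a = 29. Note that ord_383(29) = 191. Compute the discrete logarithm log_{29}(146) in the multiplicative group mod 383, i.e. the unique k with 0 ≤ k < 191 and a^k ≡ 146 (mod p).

Baby-step giant-step with m = ceil(sqrt(191)) = 14.
Baby table (29^j mod 383 for j=0..13):
  0:1  1:29  2:75  3:260  4:263  5:350  6:192  7:206
  8:229  9:130  10:323  11:175  12:96  13:103
Giant step factor: 29^(-14) ≡ 189 (mod 383).
Scan 146·189^i mod 383 for i = 0, 1, …:
  i=0: 146   i=1: 18   i=2: 338   i=3: 304
  i=4: 6   i=5: 368   i=6: 229
Match at i=6, j=8: k = 6·14 + 8 = 92.

92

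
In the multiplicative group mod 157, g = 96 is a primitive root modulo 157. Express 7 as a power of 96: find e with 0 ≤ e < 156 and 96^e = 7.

21

Baby-step giant-step with m = ceil(sqrt(156)) = 13.
Baby table (96^j mod 157 for j=0..12):
  0:1  1:96  2:110  3:41  4:11  5:114  6:111  7:137
  8:121  9:155  10:122  11:94  12:75
Giant step factor: 96^(-13) ≡ 107 (mod 157).
Scan 7·107^i mod 157 for i = 0, 1, …:
  i=0: 7   i=1: 121
Match at i=1, j=8: e = 1·13 + 8 = 21.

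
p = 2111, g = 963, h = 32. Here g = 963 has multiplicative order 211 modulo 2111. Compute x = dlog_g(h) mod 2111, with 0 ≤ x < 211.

207

Baby-step giant-step with m = ceil(sqrt(211)) = 15.
Baby table (963^j mod 2111 for j=0..14):
  0:1  1:963  2:640  3:2019  4:66  5:228  6:20  7:261
  8:134  9:271  10:1320  11:338  12:400  13:998  14:569
Giant step factor: 963^(-15) ≡ 837 (mod 2111).
Scan 32·837^i mod 2111 for i = 0, 1, …:
  i=0: 32   i=1: 1452   i=2: 1499   i=3: 729
  i=4: 94   i=5: 571   i=6: 841   i=7: 954
  i=8: 540   i=9: 226   i=10: 1283   i=11: 1483
  i=12: 3   i=13: 400
Match at i=13, j=12: x = 13·15 + 12 = 207.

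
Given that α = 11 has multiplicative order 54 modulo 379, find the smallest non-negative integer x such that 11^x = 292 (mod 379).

41

Baby-step giant-step with m = ceil(sqrt(54)) = 8.
Baby table (11^j mod 379 for j=0..7):
  0:1  1:11  2:121  3:194  4:239  5:355  6:115  7:128
Giant step factor: 11^(-8) ≡ 193 (mod 379).
Scan 292·193^i mod 379 for i = 0, 1, …:
  i=0: 292   i=1: 264   i=2: 166   i=3: 202
  i=4: 328   i=5: 11
Match at i=5, j=1: x = 5·8 + 1 = 41.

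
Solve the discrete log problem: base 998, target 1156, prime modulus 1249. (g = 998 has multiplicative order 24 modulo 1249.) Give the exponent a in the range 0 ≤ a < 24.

Successive powers of 998 modulo 1249:
  998^0=1  998^1=998  998^2=551  998^3=338  998^4=94  998^5=137
  998^6=585  998^7=547  998^8=93  998^9=388  998^10=34  998^11=209
  998^12=1248  998^13=251  998^14=698  998^15=911  998^16=1155  998^17=1112
  998^18=664  998^19=702  998^20=1156
So 998^20 ≡ 1156 (mod 1249), giving a = 20.

20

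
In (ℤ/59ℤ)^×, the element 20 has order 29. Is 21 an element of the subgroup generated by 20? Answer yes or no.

yes

21 ∈ ⟨20⟩ iff 21^29 ≡ 1 (mod 59), since |⟨20⟩| = 29.
21^29 mod 59 = 1.
Since 1 = 1, 21 lies in the subgroup.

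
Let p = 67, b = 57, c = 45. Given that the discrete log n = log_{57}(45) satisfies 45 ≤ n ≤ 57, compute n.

45

Compute 57^45 mod 67 = 45, then multiply by 57 repeatedly:
  57^45=45
Found 45 at exponent 45.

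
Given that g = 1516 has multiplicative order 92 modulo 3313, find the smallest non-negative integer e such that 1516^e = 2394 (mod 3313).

Baby-step giant-step with m = ceil(sqrt(92)) = 10.
Baby table (1516^j mod 3313 for j=0..9):
  0:1  1:1516  2:2347  3:3203  4:2203  5:244  6:2161  7:2832
  8:2977  9:826
Giant step factor: 1516^(-10) ≡ 2265 (mod 3313).
Scan 2394·2265^i mod 3313 for i = 0, 1, …:
  i=0: 2394   i=1: 2342   i=2: 517   i=3: 1516
Match at i=3, j=1: e = 3·10 + 1 = 31.

31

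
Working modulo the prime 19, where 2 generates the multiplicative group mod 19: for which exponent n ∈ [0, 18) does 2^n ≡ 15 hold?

Successive powers of 2 modulo 19:
  2^0=1  2^1=2  2^2=4  2^3=8  2^4=16  2^5=13
  2^6=7  2^7=14  2^8=9  2^9=18  2^10=17  2^11=15
So 2^11 ≡ 15 (mod 19), giving n = 11.

11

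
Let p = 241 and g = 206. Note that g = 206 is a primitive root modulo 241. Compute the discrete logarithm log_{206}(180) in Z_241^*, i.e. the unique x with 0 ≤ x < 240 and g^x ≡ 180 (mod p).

198

Baby-step giant-step with m = ceil(sqrt(240)) = 16.
Baby table (206^j mod 241 for j=0..15):
  0:1  1:206  2:20  3:23  4:159  5:219  6:47  7:42
  8:217  9:117  10:2  11:171  12:40  13:46  14:77  15:197
Giant step factor: 206^(-16) ≡ 100 (mod 241).
Scan 180·100^i mod 241 for i = 0, 1, …:
  i=0: 180   i=1: 166   i=2: 212   i=3: 233
  i=4: 164   i=5: 12   i=6: 236   i=7: 223
  i=8: 128   i=9: 27   i=10: 49   i=11: 80
  i=12: 47
Match at i=12, j=6: x = 12·16 + 6 = 198.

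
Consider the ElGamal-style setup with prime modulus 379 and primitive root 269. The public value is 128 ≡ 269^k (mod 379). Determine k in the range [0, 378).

35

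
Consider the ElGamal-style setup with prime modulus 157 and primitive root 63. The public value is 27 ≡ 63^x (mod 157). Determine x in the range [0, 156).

Baby-step giant-step with m = ceil(sqrt(156)) = 13.
Baby table (63^j mod 157 for j=0..12):
  0:1  1:63  2:44  3:103  4:52  5:136  6:90  7:18
  8:35  9:7  10:127  11:151  12:93
Giant step factor: 63^(-13) ≡ 22 (mod 157).
Scan 27·22^i mod 157 for i = 0, 1, …:
  i=0: 27   i=1: 123   i=2: 37   i=3: 29
  i=4: 10   i=5: 63
Match at i=5, j=1: x = 5·13 + 1 = 66.

66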